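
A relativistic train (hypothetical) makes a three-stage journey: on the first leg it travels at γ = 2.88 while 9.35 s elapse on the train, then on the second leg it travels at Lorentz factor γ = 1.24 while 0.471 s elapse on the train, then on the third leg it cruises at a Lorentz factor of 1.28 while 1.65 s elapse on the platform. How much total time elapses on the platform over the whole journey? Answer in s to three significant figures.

Δt = 29.2 s

Leg 1: γ = 2.88; Δt_1 = 2.880 × 9.35 = 26.93 s.
Leg 2: γ = 1.24; Δt_2 = 1.240 × 0.471 = 0.5840 s.
Leg 3: 1.65 s is already measured on the platform.
Total: 26.93 + 0.5840 + 1.650 s.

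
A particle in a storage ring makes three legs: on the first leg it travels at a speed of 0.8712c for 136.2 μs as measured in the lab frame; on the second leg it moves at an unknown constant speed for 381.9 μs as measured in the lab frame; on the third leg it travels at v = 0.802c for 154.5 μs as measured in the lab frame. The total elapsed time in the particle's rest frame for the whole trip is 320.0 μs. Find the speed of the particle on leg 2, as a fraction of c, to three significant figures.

Leg 1: γ = 1/√(1 − 0.8712²) = 1/√0.2410 = 2.037; τ_1 = 136.2/2.037 = 66.86 μs.
Leg 2: speed unknown; τ_2 = 381.9/γ_2.
Leg 3: γ = 1/√(1 − 0.802²) = 1/√0.3568 = 1.674; τ_3 = 154.5/1.674 = 92.29 μs.
Total proper time: 66.86 + τ_2 + 92.29 = 320.0, so τ_2 = 320.0 − 159.2 = 160.8 μs.
γ_2 = 381.9/160.8 = 2.374; β = √(1 − 1/γ²) = √0.8226.

β = 0.907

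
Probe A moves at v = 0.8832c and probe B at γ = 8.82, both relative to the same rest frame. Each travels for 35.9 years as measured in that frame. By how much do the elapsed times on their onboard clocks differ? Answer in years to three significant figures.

|τ_A − τ_B| = 12.8 years

A: γ = 1/√(1 − 0.8832²) = 1/√0.2200 = 2.132; τ_A = 35.9/2.132 = 16.84 years.
B: γ = 8.82; τ_B = 35.9/8.820 = 4.070 years.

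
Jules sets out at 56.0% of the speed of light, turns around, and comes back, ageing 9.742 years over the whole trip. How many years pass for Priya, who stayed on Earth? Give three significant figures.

β = 0.560; γ = 1/√(1 − 0.560²) = 1/√0.6864 = 1.207
Earth-frame duration is the dilated interval: Δt = γτ = 1.207 × 9.742 years.

Δt = 11.8 years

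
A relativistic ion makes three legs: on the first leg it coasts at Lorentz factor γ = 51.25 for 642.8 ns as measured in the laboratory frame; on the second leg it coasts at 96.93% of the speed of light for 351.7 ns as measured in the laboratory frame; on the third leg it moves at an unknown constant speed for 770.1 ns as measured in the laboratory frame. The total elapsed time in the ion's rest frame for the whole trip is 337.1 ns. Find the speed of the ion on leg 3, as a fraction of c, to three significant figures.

Leg 1: γ = 51.25; τ_1 = 642.8/51.25 = 12.54 ns.
Leg 2: β = 0.9693; γ = 1/√(1 − 0.9693²) = 1/√0.06046 = 4.067; τ_2 = 351.7/4.067 = 86.48 ns.
Leg 3: speed unknown; τ_3 = 770.1/γ_3.
Total proper time: 12.54 + 86.48 + τ_3 = 337.1, so τ_3 = 337.1 − 99.02 = 238.1 ns.
γ_3 = 770.1/238.1 = 3.235; β = √(1 − 1/γ²) = √0.9044.

β = 0.951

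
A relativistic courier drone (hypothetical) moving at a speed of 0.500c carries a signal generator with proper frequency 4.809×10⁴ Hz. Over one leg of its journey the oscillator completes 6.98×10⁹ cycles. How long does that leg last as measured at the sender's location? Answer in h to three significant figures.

γ = 1/√(1 − 0.500²) = 1/√0.7500 = 1.155
Proper time for N cycles: τ = N/f = 6.98×10⁹/(4.809×10⁴) = 1.451×10⁵ s = 40.32 h.
Lab-frame duration Δt = γτ = 1.155 × 40.32 = 46.56 h.

Δt = 46.6 h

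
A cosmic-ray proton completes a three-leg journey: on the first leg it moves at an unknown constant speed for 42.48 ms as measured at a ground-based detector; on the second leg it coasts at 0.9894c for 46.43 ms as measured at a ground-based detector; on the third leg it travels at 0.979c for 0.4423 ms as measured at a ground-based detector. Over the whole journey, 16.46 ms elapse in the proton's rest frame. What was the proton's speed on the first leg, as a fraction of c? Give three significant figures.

Leg 1: speed unknown; τ_1 = 42.48/γ_1.
Leg 2: γ = 1/√(1 − 0.9894²) = 1/√0.02109 = 6.886; τ_2 = 46.43/6.886 = 6.742 ms.
Leg 3: γ = 1/√(1 − 0.979²) = 1/√0.04156 = 4.905; τ_3 = 0.4423/4.905 = 0.09017 ms.
Total proper time: τ_1 + 6.742 + 0.09017 = 16.46, so τ_1 = 16.46 − 6.833 = 9.627 ms.
γ_1 = 42.48/9.627 = 4.412; β = √(1 − 1/γ²) = √0.9486.

β = 0.974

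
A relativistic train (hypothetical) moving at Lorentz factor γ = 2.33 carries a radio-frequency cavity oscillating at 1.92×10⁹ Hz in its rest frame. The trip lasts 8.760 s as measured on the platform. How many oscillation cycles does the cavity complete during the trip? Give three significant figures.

γ = 2.33
The oscillator's own cycle count is N = f × τ where τ is the proper time on the train. τ = Δt/γ = 8.760/2.330 = 3.760 s = 3.760×10⁰ s.
N = 1.92×10⁹ × 3.760×10⁰ = 7.219×10⁹.

N = 7.22×10⁹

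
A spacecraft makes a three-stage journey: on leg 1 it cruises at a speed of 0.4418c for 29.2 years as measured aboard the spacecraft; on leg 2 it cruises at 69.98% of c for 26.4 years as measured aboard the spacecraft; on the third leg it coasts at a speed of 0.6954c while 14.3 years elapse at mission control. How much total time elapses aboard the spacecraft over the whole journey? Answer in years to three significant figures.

Leg 1: 29.2 years is already measured aboard the spacecraft.
Leg 2: 26.4 years is already measured aboard the spacecraft.
Leg 3: γ = 1/√(1 − 0.6954²) = 1/√0.5164 = 1.392; τ_3 = 14.3/1.392 = 10.28 years.
Total: 29.20 + 26.40 + 10.28 years.

τ = 65.9 years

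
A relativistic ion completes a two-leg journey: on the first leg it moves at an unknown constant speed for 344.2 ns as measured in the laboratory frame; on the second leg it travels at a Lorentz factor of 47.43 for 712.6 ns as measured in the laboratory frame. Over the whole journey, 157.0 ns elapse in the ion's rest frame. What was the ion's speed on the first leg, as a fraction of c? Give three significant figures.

Leg 1: speed unknown; τ_1 = 344.2/γ_1.
Leg 2: γ = 47.43; τ_2 = 712.6/47.43 = 15.02 ns.
Total proper time: τ_1 + 15.02 = 157.0, so τ_1 = 157.0 − 15.02 = 142.0 ns.
γ_1 = 344.2/142.0 = 2.424; β = √(1 − 1/γ²) = √0.8299.

β = 0.911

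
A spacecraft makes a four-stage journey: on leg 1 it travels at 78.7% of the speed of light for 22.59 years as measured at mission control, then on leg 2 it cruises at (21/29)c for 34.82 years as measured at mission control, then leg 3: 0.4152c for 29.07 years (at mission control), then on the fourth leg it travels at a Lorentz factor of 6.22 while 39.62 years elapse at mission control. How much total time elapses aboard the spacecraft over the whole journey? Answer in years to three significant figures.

τ = 70.8 years

Leg 1: β = 0.787; γ = 1/√(1 − 0.787²) = 1/√0.3806 = 1.621; τ_1 = 22.59/1.621 = 13.94 years.
Leg 2: γ = 1/√(1 − (21/29)²) = 29/20 = 1.450; τ_2 = 34.82/1.450 = 24.01 years.
Leg 3: γ = 1/√(1 − 0.4152²) = 1/√0.8276 = 1.099; τ_3 = 29.07/1.099 = 26.45 years.
Leg 4: γ = 6.22; τ_4 = 39.62/6.220 = 6.370 years.
Total: 13.94 + 24.01 + 26.45 + 6.370 years.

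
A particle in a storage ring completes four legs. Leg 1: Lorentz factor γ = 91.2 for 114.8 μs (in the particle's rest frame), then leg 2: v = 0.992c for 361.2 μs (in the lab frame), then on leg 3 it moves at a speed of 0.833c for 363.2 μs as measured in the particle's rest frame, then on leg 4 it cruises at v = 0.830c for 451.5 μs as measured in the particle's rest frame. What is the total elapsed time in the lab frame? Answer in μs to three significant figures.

Δt = 1.23×10⁴ μs

Leg 1: γ = 91.2; Δt_1 = 91.20 × 114.8 = 1.047×10⁴ μs.
Leg 2: 361.2 μs is already measured in the lab frame.
Leg 3: γ = 1/√(1 − 0.833²) = 1/√0.3061 = 1.807; Δt_3 = 1.807 × 363.2 = 656.5 μs.
Leg 4: γ = 1/√(1 − 0.830²) = 1/√0.3111 = 1.793; Δt_4 = 1.793 × 451.5 = 809.5 μs.
Total: 1.047×10⁴ + 361.2 + 656.5 + 809.5 μs.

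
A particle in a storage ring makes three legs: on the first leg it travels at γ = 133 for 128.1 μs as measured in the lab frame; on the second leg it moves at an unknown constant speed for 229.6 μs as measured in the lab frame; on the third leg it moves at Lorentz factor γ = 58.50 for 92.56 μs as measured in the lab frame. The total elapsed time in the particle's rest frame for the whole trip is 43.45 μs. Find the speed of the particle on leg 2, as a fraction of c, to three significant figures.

Leg 1: γ = 133; τ_1 = 128.1/133.0 = 0.9632 μs.
Leg 2: speed unknown; τ_2 = 229.6/γ_2.
Leg 3: γ = 58.50; τ_3 = 92.56/58.50 = 1.582 μs.
Total proper time: 0.9632 + τ_2 + 1.582 = 43.45, so τ_2 = 43.45 − 2.545 = 40.90 μs.
γ_2 = 229.6/40.90 = 5.613; β = √(1 − 1/γ²) = √0.9683.

β = 0.984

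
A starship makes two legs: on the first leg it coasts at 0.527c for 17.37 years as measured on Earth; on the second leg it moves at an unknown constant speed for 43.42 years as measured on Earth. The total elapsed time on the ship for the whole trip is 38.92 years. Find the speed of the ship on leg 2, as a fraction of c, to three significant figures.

β = 0.831

Leg 1: γ = 1/√(1 − 0.527²) = 1/√0.7223 = 1.177; τ_1 = 17.37/1.177 = 14.76 years.
Leg 2: speed unknown; τ_2 = 43.42/γ_2.
Total proper time: 14.76 + τ_2 = 38.92, so τ_2 = 38.92 − 14.76 = 24.16 years.
γ_2 = 43.42/24.16 = 1.797; β = √(1 − 1/γ²) = √0.6904.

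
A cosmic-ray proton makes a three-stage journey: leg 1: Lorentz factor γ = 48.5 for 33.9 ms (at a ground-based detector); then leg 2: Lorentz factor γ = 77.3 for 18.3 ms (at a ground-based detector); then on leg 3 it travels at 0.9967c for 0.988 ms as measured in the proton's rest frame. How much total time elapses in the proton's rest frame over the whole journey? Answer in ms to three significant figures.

τ = 1.92 ms

Leg 1: γ = 48.5; τ_1 = 33.9/48.50 = 0.6990 ms.
Leg 2: γ = 77.3; τ_2 = 18.3/77.30 = 0.2367 ms.
Leg 3: 0.988 ms is already measured in the proton's rest frame.
Total: 0.6990 + 0.2367 + 0.9880 ms.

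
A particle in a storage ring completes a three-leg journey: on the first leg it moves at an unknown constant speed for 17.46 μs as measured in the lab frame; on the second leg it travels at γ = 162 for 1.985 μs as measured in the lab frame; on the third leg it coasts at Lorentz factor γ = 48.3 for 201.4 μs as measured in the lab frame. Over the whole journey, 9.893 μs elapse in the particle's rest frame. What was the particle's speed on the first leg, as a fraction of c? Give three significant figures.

β = 0.945

Leg 1: speed unknown; τ_1 = 17.46/γ_1.
Leg 2: γ = 162; τ_2 = 1.985/162.0 = 0.01225 μs.
Leg 3: γ = 48.3; τ_3 = 201.4/48.30 = 4.170 μs.
Total proper time: τ_1 + 0.01225 + 4.170 = 9.893, so τ_1 = 9.893 − 4.182 = 5.711 μs.
γ_1 = 17.46/5.711 = 3.057; β = √(1 − 1/γ²) = √0.8930.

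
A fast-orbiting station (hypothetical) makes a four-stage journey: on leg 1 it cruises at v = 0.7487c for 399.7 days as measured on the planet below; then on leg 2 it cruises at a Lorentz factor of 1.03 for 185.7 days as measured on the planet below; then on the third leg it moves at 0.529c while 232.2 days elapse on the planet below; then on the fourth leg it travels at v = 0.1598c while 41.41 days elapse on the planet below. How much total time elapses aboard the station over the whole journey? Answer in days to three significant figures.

τ = 683 days

Leg 1: γ = 1/√(1 − 0.7487²) = 1/√0.4394 = 1.509; τ_1 = 399.7/1.509 = 265.0 days.
Leg 2: γ = 1.03; τ_2 = 185.7/1.030 = 180.3 days.
Leg 3: γ = 1/√(1 − 0.529²) = 1/√0.7202 = 1.178; τ_3 = 232.2/1.178 = 197.0 days.
Leg 4: γ = 1/√(1 − 0.1598²) = 1/√0.9745 = 1.013; τ_4 = 41.41/1.013 = 40.88 days.
Total: 265.0 + 180.3 + 197.0 + 40.88 days.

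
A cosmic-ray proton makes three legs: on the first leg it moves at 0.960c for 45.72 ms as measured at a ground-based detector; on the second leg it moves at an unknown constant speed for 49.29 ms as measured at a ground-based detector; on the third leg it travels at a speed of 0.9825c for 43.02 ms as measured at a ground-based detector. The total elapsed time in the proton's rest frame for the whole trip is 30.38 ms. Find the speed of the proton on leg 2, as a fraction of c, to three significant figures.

Leg 1: γ = 1/√(1 − 0.960²) = 25/7 ≈ 3.571; τ_1 = 45.72/3.571 = 12.80 ms.
Leg 2: speed unknown; τ_2 = 49.29/γ_2.
Leg 3: γ = 1/√(1 − 0.9825²) = 1/√0.03469 = 5.369; τ_3 = 43.02/5.369 = 8.013 ms.
Total proper time: 12.80 + τ_2 + 8.013 = 30.38, so τ_2 = 30.38 − 20.81 = 9.565 ms.
γ_2 = 49.29/9.565 = 5.153; β = √(1 − 1/γ²) = √0.9623.

β = 0.981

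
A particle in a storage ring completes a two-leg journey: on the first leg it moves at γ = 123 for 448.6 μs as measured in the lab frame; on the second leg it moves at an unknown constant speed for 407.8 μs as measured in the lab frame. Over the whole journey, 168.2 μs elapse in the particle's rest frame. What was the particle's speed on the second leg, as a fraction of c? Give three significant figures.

β = 0.915

Leg 1: γ = 123; τ_1 = 448.6/123.0 = 3.647 μs.
Leg 2: speed unknown; τ_2 = 407.8/γ_2.
Total proper time: 3.647 + τ_2 = 168.2, so τ_2 = 168.2 − 3.647 = 164.6 μs.
γ_2 = 407.8/164.6 = 2.478; β = √(1 − 1/γ²) = √0.8372.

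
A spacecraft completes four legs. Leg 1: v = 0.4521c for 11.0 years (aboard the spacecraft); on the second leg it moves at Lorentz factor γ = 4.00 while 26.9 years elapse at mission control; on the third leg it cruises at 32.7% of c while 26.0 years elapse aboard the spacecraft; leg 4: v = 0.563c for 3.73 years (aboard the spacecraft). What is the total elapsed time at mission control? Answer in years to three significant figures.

Leg 1: γ = 1/√(1 − 0.4521²) = 1/√0.7956 = 1.121; Δt_1 = 1.121 × 11.0 = 12.33 years.
Leg 2: 26.9 years is already measured at mission control.
Leg 3: β = 0.327; γ = 1/√(1 − 0.327²) = 1/√0.8931 = 1.058; Δt_3 = 1.058 × 26.0 = 27.51 years.
Leg 4: γ = 1/√(1 − 0.563²) = 1/√0.6830 = 1.210; Δt_4 = 1.210 × 3.73 = 4.513 years.
Total: 12.33 + 26.90 + 27.51 + 4.513 years.

Δt = 71.3 years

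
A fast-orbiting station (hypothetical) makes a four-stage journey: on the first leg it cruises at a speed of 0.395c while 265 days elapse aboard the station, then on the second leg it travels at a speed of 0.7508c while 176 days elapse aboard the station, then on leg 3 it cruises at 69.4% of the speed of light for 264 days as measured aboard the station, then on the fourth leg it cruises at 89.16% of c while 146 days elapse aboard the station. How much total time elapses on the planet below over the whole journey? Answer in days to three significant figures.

Δt = 1240 days

Leg 1: γ = 1/√(1 − 0.395²) = 1/√0.8440 = 1.089; Δt_1 = 1.089 × 265 = 288.5 days.
Leg 2: γ = 1/√(1 − 0.7508²) = 1/√0.4363 = 1.514; Δt_2 = 1.514 × 176 = 266.5 days.
Leg 3: β = 0.694; γ = 1/√(1 − 0.694²) = 1/√0.5184 = 1.389; Δt_3 = 1.389 × 264 = 366.7 days.
Leg 4: β = 0.8916; γ = 1/√(1 − 0.8916²) = 1/√0.2050 = 2.208; Δt_4 = 2.208 × 146 = 322.4 days.
Total: 288.5 + 266.5 + 366.7 + 322.4 days.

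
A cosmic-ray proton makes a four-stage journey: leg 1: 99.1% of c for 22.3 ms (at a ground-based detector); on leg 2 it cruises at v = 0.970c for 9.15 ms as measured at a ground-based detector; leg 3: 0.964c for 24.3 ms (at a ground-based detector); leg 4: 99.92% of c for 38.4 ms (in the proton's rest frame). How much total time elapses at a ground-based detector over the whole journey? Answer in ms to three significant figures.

Δt = 1020 ms

Leg 1: 22.3 ms is already measured at a ground-based detector.
Leg 2: 9.15 ms is already measured at a ground-based detector.
Leg 3: 24.3 ms is already measured at a ground-based detector.
Leg 4: β = 0.9992; γ = 1/√(1 − 0.9992²) = 1/√0.001599 = 25.01; Δt_4 = 25.01 × 38.4 = 960.2 ms.
Total: 22.30 + 9.150 + 24.30 + 960.2 ms.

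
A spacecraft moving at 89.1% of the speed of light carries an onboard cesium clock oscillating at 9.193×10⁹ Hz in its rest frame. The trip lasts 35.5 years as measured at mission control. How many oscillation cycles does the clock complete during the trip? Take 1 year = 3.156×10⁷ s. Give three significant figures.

N = 4.68×10¹⁸

β = 0.891; γ = 1/√(1 − 0.891²) = 1/√0.2061 = 2.203
The oscillator's own cycle count is N = f × τ where τ is the proper time aboard the spacecraft. τ = Δt/γ = 35.5/2.203 = 16.12 years = 5.087×10⁸ s.
N = 9.193×10⁹ × 5.087×10⁸ = 4.676×10¹⁸.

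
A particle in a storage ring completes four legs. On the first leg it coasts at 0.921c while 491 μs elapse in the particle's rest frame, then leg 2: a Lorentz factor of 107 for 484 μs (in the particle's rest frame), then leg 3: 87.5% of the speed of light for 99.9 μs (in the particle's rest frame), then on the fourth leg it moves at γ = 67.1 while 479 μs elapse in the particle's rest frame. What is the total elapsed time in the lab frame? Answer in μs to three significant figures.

Leg 1: γ = 1/√(1 − 0.921²) = 1/√0.1518 = 2.567; Δt_1 = 2.567 × 491 = 1260 μs.
Leg 2: γ = 107; Δt_2 = 107.0 × 484 = 5.179×10⁴ μs.
Leg 3: β = 0.875; γ = 1/√(1 − 0.875²) = 1/√0.2344 = 2.066; Δt_3 = 2.066 × 99.9 = 206.4 μs.
Leg 4: γ = 67.1; Δt_4 = 67.10 × 479 = 3.214×10⁴ μs.
Total: 1260 + 5.179×10⁴ + 206.4 + 3.214×10⁴ μs.

Δt = 8.54×10⁴ μs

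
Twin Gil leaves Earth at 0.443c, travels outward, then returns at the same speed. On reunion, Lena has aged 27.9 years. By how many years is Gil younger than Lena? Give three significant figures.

Δt − τ = 2.89 years

γ = 1/√(1 − 0.443²) = 1/√0.8038 = 1.115
Gil's elapsed proper time: τ = 27.9/1.115 = 25.01 years.
Age gap = Δt − τ = 27.9 − 25.01 years.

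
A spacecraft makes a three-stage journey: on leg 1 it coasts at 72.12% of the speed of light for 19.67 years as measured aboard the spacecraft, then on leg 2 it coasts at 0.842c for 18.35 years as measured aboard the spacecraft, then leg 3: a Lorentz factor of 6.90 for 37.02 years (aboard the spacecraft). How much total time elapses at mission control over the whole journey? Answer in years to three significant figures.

Δt = 318 years

Leg 1: β = 0.7212; γ = 1/√(1 − 0.7212²) = 1/√0.4799 = 1.444; Δt_1 = 1.444 × 19.67 = 28.40 years.
Leg 2: γ = 1/√(1 − 0.842²) = 1/√0.2910 = 1.854; Δt_2 = 1.854 × 18.35 = 34.01 years.
Leg 3: γ = 6.90; Δt_3 = 6.900 × 37.02 = 255.4 years.
Total: 28.40 + 34.01 + 255.4 years.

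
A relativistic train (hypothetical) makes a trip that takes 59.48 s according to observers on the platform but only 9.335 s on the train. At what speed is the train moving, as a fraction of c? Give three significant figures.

The proper time is measured on the train (both events occur at the train's location); Δt is measured on the platform. γ = Δt/τ = 59.48/9.335 = 6.372.
β = √(1 − 1/γ²) = √(1 − 0.02463) = √0.9754

v = 0.988c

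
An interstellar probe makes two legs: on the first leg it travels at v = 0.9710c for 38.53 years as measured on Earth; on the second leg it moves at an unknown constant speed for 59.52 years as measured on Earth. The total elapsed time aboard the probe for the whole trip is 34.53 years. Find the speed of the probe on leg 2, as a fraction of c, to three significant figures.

Leg 1: γ = 1/√(1 − 0.9710²) = 1/√0.05716 = 4.183; τ_1 = 38.53/4.183 = 9.212 years.
Leg 2: speed unknown; τ_2 = 59.52/γ_2.
Total proper time: 9.212 + τ_2 = 34.53, so τ_2 = 34.53 − 9.212 = 25.32 years.
γ_2 = 59.52/25.32 = 2.351; β = √(1 − 1/γ²) = √0.8191.

β = 0.905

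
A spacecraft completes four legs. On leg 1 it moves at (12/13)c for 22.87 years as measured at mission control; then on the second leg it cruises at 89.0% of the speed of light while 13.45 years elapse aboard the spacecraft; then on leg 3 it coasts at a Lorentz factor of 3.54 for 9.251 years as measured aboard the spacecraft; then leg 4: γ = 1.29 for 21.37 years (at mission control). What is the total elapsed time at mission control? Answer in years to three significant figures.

Δt = 106 years

Leg 1: 22.87 years is already measured at mission control.
Leg 2: β = 0.890; γ = 1/√(1 − 0.890²) = 1/√0.2079 = 2.193; Δt_2 = 2.193 × 13.45 = 29.50 years.
Leg 3: γ = 3.54; Δt_3 = 3.540 × 9.251 = 32.75 years.
Leg 4: 21.37 years is already measured at mission control.
Total: 22.87 + 29.50 + 32.75 + 21.37 years.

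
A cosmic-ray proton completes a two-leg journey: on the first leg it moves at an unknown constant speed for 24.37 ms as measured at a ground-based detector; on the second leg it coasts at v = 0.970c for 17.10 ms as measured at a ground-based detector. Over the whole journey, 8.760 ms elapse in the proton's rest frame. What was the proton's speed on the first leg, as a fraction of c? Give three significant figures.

Leg 1: speed unknown; τ_1 = 24.37/γ_1.
Leg 2: γ = 1/√(1 − 0.970²) = 1/√0.05910 = 4.113; τ_2 = 17.10/4.113 = 4.157 ms.
Total proper time: τ_1 + 4.157 = 8.760, so τ_1 = 8.760 − 4.157 = 4.603 ms.
γ_1 = 24.37/4.603 = 5.294; β = √(1 − 1/γ²) = √0.9643.

β = 0.982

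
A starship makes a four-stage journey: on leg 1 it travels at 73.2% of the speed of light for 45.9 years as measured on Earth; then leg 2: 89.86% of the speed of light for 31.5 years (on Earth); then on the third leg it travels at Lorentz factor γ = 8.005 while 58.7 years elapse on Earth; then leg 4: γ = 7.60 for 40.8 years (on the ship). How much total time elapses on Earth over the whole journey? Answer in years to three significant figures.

Δt = 446 years

Leg 1: 45.9 years is already measured on Earth.
Leg 2: 31.5 years is already measured on Earth.
Leg 3: 58.7 years is already measured on Earth.
Leg 4: γ = 7.60; Δt_4 = 7.600 × 40.8 = 310.1 years.
Total: 45.90 + 31.50 + 58.70 + 310.1 years.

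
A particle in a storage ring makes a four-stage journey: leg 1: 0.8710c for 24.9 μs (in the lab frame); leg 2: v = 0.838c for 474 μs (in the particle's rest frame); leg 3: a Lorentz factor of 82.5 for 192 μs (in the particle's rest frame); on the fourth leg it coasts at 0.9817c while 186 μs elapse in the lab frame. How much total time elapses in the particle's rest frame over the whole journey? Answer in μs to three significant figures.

τ = 714 μs

Leg 1: γ = 1/√(1 − 0.8710²) = 1/√0.2414 = 2.035; τ_1 = 24.9/2.035 = 12.23 μs.
Leg 2: 474 μs is already measured in the particle's rest frame.
Leg 3: 192 μs is already measured in the particle's rest frame.
Leg 4: γ = 1/√(1 − 0.9817²) = 1/√0.03627 = 5.251; τ_4 = 186/5.251 = 35.42 μs.
Total: 12.23 + 474.0 + 192.0 + 35.42 μs.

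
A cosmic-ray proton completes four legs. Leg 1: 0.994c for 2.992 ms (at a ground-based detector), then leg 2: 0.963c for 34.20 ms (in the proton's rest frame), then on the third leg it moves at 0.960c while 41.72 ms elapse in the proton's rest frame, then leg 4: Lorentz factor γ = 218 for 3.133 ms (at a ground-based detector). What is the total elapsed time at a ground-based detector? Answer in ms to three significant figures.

Δt = 282 ms

Leg 1: 2.992 ms is already measured at a ground-based detector.
Leg 2: γ = 1/√(1 − 0.963²) = 1/√0.07263 = 3.711; Δt_2 = 3.711 × 34.20 = 126.9 ms.
Leg 3: γ = 1/√(1 − 0.960²) = 25/7 ≈ 3.571; Δt_3 = 3.571 × 41.72 = 149.0 ms.
Leg 4: 3.133 ms is already measured at a ground-based detector.
Total: 2.992 + 126.9 + 149.0 + 3.133 ms.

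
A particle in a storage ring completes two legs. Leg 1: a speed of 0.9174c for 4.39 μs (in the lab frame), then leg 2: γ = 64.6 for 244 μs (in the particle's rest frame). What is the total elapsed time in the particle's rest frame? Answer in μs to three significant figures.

Leg 1: γ = 1/√(1 − 0.9174²) = 1/√0.1584 = 2.513; τ_1 = 4.39/2.513 = 1.747 μs.
Leg 2: 244 μs is already measured in the particle's rest frame.
Total: 1.747 + 244.0 μs.

τ = 246 μs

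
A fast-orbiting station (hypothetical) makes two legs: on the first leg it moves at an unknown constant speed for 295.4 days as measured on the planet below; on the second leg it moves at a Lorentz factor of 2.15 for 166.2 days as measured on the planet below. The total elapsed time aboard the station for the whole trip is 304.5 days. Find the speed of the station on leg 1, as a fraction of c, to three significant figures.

β = 0.639

Leg 1: speed unknown; τ_1 = 295.4/γ_1.
Leg 2: γ = 2.15; τ_2 = 166.2/2.150 = 77.30 days.
Total proper time: τ_1 + 77.30 = 304.5, so τ_1 = 304.5 − 77.30 = 227.2 days.
γ_1 = 295.4/227.2 = 1.300; β = √(1 − 1/γ²) = √0.4085.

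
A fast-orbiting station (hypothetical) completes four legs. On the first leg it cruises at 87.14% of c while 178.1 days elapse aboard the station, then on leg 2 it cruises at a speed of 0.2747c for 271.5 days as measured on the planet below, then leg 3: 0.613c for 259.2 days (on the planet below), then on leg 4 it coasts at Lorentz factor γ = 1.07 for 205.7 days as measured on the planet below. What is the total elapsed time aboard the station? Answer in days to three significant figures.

τ = 836 days

Leg 1: 178.1 days is already measured aboard the station.
Leg 2: γ = 1/√(1 − 0.2747²) = 1/√0.9245 = 1.040; τ_2 = 271.5/1.040 = 261.1 days.
Leg 3: γ = 1/√(1 − 0.613²) = 1/√0.6242 = 1.266; τ_3 = 259.2/1.266 = 204.8 days.
Leg 4: γ = 1.07; τ_4 = 205.7/1.070 = 192.2 days.
Total: 178.1 + 261.1 + 204.8 + 192.2 days.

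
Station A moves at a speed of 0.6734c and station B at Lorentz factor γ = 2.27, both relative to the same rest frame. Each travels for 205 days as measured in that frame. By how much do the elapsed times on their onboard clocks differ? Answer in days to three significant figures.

|τ_A − τ_B| = 61.2 days

A: γ = 1/√(1 − 0.6734²) = 1/√0.5465 = 1.353; τ_A = 205/1.353 = 151.6 days.
B: γ = 2.27; τ_B = 205/2.270 = 90.31 days.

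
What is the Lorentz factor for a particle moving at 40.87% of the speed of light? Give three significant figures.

β = 0.4087; γ = 1/√(1 − 0.4087²) = 1/√0.8330 = 1.096

γ = 1.10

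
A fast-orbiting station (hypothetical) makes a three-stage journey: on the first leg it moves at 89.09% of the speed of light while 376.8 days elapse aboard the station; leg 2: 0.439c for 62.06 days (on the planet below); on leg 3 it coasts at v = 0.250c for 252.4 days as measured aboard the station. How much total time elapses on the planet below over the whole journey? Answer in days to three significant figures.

Δt = 1150 days

Leg 1: β = 0.8909; γ = 1/√(1 − 0.8909²) = 1/√0.2063 = 2.202; Δt_1 = 2.202 × 376.8 = 829.6 days.
Leg 2: 62.06 days is already measured on the planet below.
Leg 3: γ = 1/√(1 − 0.250²) = 1/√0.9375 = 1.033; Δt_3 = 1.033 × 252.4 = 260.7 days.
Total: 829.6 + 62.06 + 260.7 days.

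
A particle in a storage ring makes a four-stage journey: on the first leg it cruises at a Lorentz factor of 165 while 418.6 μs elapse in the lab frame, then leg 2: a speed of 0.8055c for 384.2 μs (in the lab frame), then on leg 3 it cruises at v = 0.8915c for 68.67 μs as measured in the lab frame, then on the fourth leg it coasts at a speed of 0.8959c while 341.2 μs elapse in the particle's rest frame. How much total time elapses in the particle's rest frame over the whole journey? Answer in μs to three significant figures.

τ = 603 μs

Leg 1: γ = 165; τ_1 = 418.6/165.0 = 2.537 μs.
Leg 2: γ = 1/√(1 − 0.8055²) = 1/√0.3512 = 1.687; τ_2 = 384.2/1.687 = 227.7 μs.
Leg 3: γ = 1/√(1 − 0.8915²) = 1/√0.2052 = 2.207; τ_3 = 68.67/2.207 = 31.11 μs.
Leg 4: 341.2 μs is already measured in the particle's rest frame.
Total: 2.537 + 227.7 + 31.11 + 341.2 μs.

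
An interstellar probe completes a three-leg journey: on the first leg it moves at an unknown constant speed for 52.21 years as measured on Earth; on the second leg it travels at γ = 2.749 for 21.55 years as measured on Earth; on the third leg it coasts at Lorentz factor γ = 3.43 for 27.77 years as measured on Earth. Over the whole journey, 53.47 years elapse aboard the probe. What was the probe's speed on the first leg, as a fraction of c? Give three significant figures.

Leg 1: speed unknown; τ_1 = 52.21/γ_1.
Leg 2: γ = 2.749; τ_2 = 21.55/2.749 = 7.839 years.
Leg 3: γ = 3.43; τ_3 = 27.77/3.430 = 8.096 years.
Total proper time: τ_1 + 7.839 + 8.096 = 53.47, so τ_1 = 53.47 − 15.94 = 37.53 years.
γ_1 = 52.21/37.53 = 1.391; β = √(1 − 1/γ²) = √0.4832.

β = 0.695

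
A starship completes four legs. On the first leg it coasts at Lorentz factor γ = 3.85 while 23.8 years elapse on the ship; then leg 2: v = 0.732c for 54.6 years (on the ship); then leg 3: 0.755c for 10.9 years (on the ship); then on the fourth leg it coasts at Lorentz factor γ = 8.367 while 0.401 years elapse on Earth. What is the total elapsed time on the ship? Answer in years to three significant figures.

τ = 89.3 years

Leg 1: 23.8 years is already measured on the ship.
Leg 2: 54.6 years is already measured on the ship.
Leg 3: 10.9 years is already measured on the ship.
Leg 4: γ = 8.367; τ_4 = 0.401/8.367 = 0.04793 years.
Total: 23.80 + 54.60 + 10.90 + 0.04793 years.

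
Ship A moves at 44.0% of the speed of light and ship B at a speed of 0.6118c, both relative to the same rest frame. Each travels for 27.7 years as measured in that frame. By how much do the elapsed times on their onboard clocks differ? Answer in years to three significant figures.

A: β = 0.440; γ = 1/√(1 − 0.440²) = 1/√0.8064 = 1.114; τ_A = 27.7/1.114 = 24.87 years.
B: γ = 1/√(1 − 0.6118²) = 1/√0.6257 = 1.264; τ_B = 27.7/1.264 = 21.91 years.

|τ_A − τ_B| = 2.96 years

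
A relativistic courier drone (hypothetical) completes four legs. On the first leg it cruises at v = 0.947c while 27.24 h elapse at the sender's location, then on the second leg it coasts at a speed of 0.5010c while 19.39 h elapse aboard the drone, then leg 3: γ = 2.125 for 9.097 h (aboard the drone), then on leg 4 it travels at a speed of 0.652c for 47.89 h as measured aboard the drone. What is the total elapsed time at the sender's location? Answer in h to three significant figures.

Δt = 132 h

Leg 1: 27.24 h is already measured at the sender's location.
Leg 2: γ = 1/√(1 − 0.5010²) = 1/√0.7490 = 1.155; Δt_2 = 1.155 × 19.39 = 22.40 h.
Leg 3: γ = 2.125; Δt_3 = 2.125 × 9.097 = 19.33 h.
Leg 4: γ = 1/√(1 − 0.652²) = 1/√0.5749 = 1.319; Δt_4 = 1.319 × 47.89 = 63.16 h.
Total: 27.24 + 22.40 + 19.33 + 63.16 h.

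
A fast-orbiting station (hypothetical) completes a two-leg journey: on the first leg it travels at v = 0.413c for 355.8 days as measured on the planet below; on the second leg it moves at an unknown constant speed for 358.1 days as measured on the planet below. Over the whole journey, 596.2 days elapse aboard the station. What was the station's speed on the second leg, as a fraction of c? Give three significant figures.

β = 0.650

Leg 1: γ = 1/√(1 − 0.413²) = 1/√0.8294 = 1.098; τ_1 = 355.8/1.098 = 324.0 days.
Leg 2: speed unknown; τ_2 = 358.1/γ_2.
Total proper time: 324.0 + τ_2 = 596.2, so τ_2 = 596.2 − 324.0 = 272.2 days.
γ_2 = 358.1/272.2 = 1.316; β = √(1 − 1/γ²) = √0.4224.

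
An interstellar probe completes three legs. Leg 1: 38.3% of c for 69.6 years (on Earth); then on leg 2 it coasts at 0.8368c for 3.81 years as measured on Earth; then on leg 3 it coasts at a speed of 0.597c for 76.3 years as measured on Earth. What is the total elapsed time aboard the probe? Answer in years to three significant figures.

Leg 1: β = 0.383; γ = 1/√(1 − 0.383²) = 1/√0.8533 = 1.083; τ_1 = 69.6/1.083 = 64.29 years.
Leg 2: γ = 1/√(1 − 0.8368²) = 1/√0.2998 = 1.826; τ_2 = 3.81/1.826 = 2.086 years.
Leg 3: γ = 1/√(1 − 0.597²) = 1/√0.6436 = 1.247; τ_3 = 76.3/1.247 = 61.21 years.
Total: 64.29 + 2.086 + 61.21 years.

τ = 128 years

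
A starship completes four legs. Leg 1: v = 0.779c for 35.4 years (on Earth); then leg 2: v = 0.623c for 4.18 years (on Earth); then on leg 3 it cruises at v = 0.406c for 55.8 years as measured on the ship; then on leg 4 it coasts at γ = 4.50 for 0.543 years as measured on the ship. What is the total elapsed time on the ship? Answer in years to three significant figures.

Leg 1: γ = 1/√(1 − 0.779²) = 1/√0.3932 = 1.595; τ_1 = 35.4/1.595 = 22.20 years.
Leg 2: γ = 1/√(1 − 0.623²) = 1/√0.6119 = 1.278; τ_2 = 4.18/1.278 = 3.270 years.
Leg 3: 55.8 years is already measured on the ship.
Leg 4: 0.543 years is already measured on the ship.
Total: 22.20 + 3.270 + 55.80 + 0.5430 years.

τ = 81.8 years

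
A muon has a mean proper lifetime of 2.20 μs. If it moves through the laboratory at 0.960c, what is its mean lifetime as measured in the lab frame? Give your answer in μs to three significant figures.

γ = 1/√(1 − 0.960²) = 25/7 ≈ 3.571
The rest-frame lifetime is the proper time; the lab measures the dilated interval Δt = γτ₀ = 3.571 × 2.20 μs.

Δt = 7.86 μs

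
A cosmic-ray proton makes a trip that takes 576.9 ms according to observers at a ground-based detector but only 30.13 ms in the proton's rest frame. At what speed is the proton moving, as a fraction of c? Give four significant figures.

The proper time is measured in the proton's rest frame (both events occur at the proton's location); Δt is measured at a ground-based detector. γ = Δt/τ = 576.9/30.13 = 19.15.
β = √(1 − 1/γ²) = √(1 − 0.002728) = √0.9973

β = 0.9986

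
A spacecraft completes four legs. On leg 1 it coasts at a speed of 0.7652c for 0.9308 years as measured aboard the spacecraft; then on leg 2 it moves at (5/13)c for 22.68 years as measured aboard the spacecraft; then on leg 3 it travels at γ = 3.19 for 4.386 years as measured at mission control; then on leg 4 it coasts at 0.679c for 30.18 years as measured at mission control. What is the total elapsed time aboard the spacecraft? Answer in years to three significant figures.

Leg 1: 0.9308 years is already measured aboard the spacecraft.
Leg 2: 22.68 years is already measured aboard the spacecraft.
Leg 3: γ = 3.19; τ_3 = 4.386/3.190 = 1.375 years.
Leg 4: γ = 1/√(1 − 0.679²) = 1/√0.5390 = 1.362; τ_4 = 30.18/1.362 = 22.16 years.
Total: 0.9308 + 22.68 + 1.375 + 22.16 years.

τ = 47.1 years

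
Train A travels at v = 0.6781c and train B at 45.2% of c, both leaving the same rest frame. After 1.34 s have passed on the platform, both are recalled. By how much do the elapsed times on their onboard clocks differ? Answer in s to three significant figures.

|τ_A − τ_B| = 0.210 s

A: γ = 1/√(1 − 0.6781²) = 1/√0.5402 = 1.361; τ_A = 1.34/1.361 = 0.9849 s.
B: β = 0.452; γ = 1/√(1 − 0.452²) = 1/√0.7957 = 1.121; τ_B = 1.34/1.121 = 1.195 s.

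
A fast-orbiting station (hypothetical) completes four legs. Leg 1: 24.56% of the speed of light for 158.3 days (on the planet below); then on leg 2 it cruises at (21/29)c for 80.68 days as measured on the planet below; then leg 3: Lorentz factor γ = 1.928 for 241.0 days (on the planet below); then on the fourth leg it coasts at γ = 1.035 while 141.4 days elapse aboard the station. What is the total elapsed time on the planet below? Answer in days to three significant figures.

Leg 1: 158.3 days is already measured on the planet below.
Leg 2: 80.68 days is already measured on the planet below.
Leg 3: 241.0 days is already measured on the planet below.
Leg 4: γ = 1.035; Δt_4 = 1.035 × 141.4 = 146.3 days.
Total: 158.3 + 80.68 + 241.0 + 146.3 days.

Δt = 626 days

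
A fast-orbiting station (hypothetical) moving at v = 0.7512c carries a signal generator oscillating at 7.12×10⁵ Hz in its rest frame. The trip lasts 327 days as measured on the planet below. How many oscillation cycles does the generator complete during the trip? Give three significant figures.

N = 1.33×10¹³

γ = 1/√(1 − 0.7512²) = 1/√0.4357 = 1.515
The oscillator's own cycle count is N = f × τ where τ is the proper time aboard the station. τ = Δt/γ = 327/1.515 = 215.8 days = 1.865×10⁷ s.
N = 7.12×10⁵ × 1.865×10⁷ = 1.328×10¹³.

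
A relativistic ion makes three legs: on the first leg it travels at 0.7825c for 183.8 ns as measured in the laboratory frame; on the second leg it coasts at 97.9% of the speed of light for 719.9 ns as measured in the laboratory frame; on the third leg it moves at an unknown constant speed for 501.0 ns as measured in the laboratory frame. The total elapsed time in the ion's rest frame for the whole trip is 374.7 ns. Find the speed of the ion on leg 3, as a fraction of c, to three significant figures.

Leg 1: γ = 1/√(1 − 0.7825²) = 1/√0.3877 = 1.606; τ_1 = 183.8/1.606 = 114.4 ns.
Leg 2: β = 0.979; γ = 1/√(1 − 0.979²) = 1/√0.04156 = 4.905; τ_2 = 719.9/4.905 = 146.8 ns.
Leg 3: speed unknown; τ_3 = 501.0/γ_3.
Total proper time: 114.4 + 146.8 + τ_3 = 374.7, so τ_3 = 374.7 − 261.2 = 113.5 ns.
γ_3 = 501.0/113.5 = 4.414; β = √(1 − 1/γ²) = √0.9487.

β = 0.974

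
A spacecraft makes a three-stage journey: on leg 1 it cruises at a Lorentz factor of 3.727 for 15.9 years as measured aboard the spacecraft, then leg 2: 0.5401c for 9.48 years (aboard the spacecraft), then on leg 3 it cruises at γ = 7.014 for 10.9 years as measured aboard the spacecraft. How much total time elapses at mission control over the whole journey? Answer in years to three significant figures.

Leg 1: γ = 3.727; Δt_1 = 3.727 × 15.9 = 59.26 years.
Leg 2: γ = 1/√(1 − 0.5401²) = 1/√0.7083 = 1.188; Δt_2 = 1.188 × 9.48 = 11.26 years.
Leg 3: γ = 7.014; Δt_3 = 7.014 × 10.9 = 76.45 years.
Total: 59.26 + 11.26 + 76.45 years.

Δt = 147 years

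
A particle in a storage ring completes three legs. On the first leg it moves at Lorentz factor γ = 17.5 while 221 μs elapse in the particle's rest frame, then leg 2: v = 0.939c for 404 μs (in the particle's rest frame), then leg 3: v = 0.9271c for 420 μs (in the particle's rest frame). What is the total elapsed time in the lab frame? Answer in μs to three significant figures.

Δt = 6160 μs

Leg 1: γ = 17.5; Δt_1 = 17.50 × 221 = 3868 μs.
Leg 2: γ = 1/√(1 − 0.939²) = 1/√0.1183 = 2.908; Δt_2 = 2.908 × 404 = 1175 μs.
Leg 3: γ = 1/√(1 − 0.9271²) = 1/√0.1405 = 2.668; Δt_3 = 2.668 × 420 = 1121 μs.
Total: 3868 + 1175 + 1121 μs.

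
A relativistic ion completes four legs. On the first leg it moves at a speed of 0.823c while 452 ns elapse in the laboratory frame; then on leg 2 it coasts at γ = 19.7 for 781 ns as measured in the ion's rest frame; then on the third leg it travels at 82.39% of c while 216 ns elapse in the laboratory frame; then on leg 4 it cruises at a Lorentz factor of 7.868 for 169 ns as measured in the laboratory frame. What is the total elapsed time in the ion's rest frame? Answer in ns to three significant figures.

Leg 1: γ = 1/√(1 − 0.823²) = 1/√0.3227 = 1.760; τ_1 = 452/1.760 = 256.8 ns.
Leg 2: 781 ns is already measured in the ion's rest frame.
Leg 3: β = 0.8239; γ = 1/√(1 − 0.8239²) = 1/√0.3212 = 1.764; τ_3 = 216/1.764 = 122.4 ns.
Leg 4: γ = 7.868; τ_4 = 169/7.868 = 21.48 ns.
Total: 256.8 + 781.0 + 122.4 + 21.48 ns.

τ = 1180 ns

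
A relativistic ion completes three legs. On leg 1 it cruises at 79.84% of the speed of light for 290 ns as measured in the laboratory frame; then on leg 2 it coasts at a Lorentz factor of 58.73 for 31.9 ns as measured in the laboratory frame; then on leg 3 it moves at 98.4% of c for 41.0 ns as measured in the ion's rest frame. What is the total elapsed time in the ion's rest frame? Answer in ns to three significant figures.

Leg 1: β = 0.7984; γ = 1/√(1 − 0.7984²) = 1/√0.3626 = 1.661; τ_1 = 290/1.661 = 174.6 ns.
Leg 2: γ = 58.73; τ_2 = 31.9/58.73 = 0.5432 ns.
Leg 3: 41.0 ns is already measured in the ion's rest frame.
Total: 174.6 + 0.5432 + 41.00 ns.

τ = 216 ns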